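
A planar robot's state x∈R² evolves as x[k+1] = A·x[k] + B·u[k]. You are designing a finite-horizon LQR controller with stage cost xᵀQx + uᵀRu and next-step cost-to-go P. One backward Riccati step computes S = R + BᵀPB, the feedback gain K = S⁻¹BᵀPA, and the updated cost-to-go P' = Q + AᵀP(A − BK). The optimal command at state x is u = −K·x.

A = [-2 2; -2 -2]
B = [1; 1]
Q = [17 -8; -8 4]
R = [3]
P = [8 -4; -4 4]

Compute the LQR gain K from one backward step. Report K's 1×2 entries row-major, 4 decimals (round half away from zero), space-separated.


-1.1429 1.1429

BᵀP = [4.0000 0.0000]
S = R + BᵀPB = [3] + [4.0000] = [7.0000]
BᵀPA = [-8.0000 8.0000]
K = S⁻¹·BᵀPA = [-1.1429 1.1429]
A−BK = [-0.8571 0.8571; -0.8571 -3.1429]
AᵀP(A−BK) = [6.8571 -6.8571; -6.8571 70.8571]
P' = Q + AᵀP(A−BK) = [23.8571 -14.8571; -14.8571 74.8571]
tr(P') = 98.7143


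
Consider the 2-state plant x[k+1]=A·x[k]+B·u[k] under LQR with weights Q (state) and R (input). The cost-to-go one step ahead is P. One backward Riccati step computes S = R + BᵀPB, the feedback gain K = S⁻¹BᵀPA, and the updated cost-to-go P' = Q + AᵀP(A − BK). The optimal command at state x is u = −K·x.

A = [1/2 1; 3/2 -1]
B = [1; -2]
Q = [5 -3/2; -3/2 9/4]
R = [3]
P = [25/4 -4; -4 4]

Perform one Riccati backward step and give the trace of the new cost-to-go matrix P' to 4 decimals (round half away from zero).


BᵀP = [14.2500 -12.0000]
S = R + BᵀPB = [3] + [38.2500] = [41.2500]
BᵀPA = [-10.8750 26.2500]
K = S⁻¹·BᵀPA = [-0.2636 0.6364]
A−BK = [0.7636 0.3636; 0.9727 0.2727]
AᵀP(A−BK) = [1.6955 0.0455; 0.0455 1.5455]
P' = Q + AᵀP(A−BK) = [6.6955 -1.4545; -1.4545 3.7955]
tr(P') = 10.4909

10.4909


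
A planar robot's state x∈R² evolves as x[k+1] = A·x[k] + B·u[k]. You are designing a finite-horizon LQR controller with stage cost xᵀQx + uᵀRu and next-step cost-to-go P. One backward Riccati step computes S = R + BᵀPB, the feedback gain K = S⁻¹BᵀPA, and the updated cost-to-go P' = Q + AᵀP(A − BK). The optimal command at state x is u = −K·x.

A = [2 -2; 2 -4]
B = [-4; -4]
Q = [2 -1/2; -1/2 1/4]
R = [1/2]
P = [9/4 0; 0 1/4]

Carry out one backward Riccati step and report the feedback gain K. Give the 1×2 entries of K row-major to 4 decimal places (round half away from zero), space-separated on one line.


BᵀP = [-9.0000 -1.0000]
S = R + BᵀPB = [1/2] + [40.0000] = [40.5000]
BᵀPA = [-20.0000 22.0000]
K = S⁻¹·BᵀPA = [-0.4938 0.5432]
A−BK = [0.0247 0.1728; 0.0247 -1.8272]
AᵀP(A−BK) = [0.1235 -0.1358; -0.1358 1.0494]
P' = Q + AᵀP(A−BK) = [2.1235 -0.6358; -0.6358 1.2994]
tr(P') = 3.4228

-0.4938 0.5432


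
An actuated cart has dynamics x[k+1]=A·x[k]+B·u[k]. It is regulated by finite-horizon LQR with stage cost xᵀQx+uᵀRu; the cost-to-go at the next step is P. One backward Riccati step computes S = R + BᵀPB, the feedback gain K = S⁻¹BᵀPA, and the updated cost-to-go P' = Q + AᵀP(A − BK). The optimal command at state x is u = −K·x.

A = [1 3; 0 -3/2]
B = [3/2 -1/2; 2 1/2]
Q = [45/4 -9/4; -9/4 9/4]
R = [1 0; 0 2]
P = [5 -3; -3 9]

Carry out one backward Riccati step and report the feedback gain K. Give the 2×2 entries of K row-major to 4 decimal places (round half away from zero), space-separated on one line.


BᵀP = [1.5000 13.5000; -4.0000 6.0000]
S = R + BᵀPB = [1 0; 0 2] + [29.2500 6.0000; 6.0000 5.0000] = [30.2500 6.0000; 6.0000 7.0000]
BᵀPA = [1.5000 -15.7500; -4.0000 -21.0000]
K = S⁻¹·BᵀPA = [0.1963 0.0896; -0.7397 -3.0768]
A−BK = [0.3357 1.3272; -0.0228 -0.1408]
AᵀP(A−BK) = [1.7468 7.0583; 7.0583 29.0484]
P' = Q + AᵀP(A−BK) = [12.9968 4.8083; 4.8083 31.2984]
tr(P') = 44.2952

0.1963 0.0896 -0.7397 -3.0768


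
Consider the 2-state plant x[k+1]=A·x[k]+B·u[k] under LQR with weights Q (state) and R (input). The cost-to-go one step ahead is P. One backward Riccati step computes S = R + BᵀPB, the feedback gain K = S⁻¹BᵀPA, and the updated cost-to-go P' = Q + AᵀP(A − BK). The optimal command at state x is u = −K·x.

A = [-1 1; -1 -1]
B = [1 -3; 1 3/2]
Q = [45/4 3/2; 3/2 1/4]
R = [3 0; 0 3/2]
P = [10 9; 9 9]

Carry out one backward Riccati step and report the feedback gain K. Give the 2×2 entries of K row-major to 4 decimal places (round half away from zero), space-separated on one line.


-0.7205 -0.1795 0.2727 -0.2727

BᵀP = [19.0000 18.0000; -16.5000 -13.5000]
S = R + BᵀPB = [3 0; 0 3/2] + [37.0000 -30.0000; -30.0000 29.2500] = [40.0000 -30.0000; -30.0000 30.7500]
BᵀPA = [-37.0000 1.0000; 30.0000 -3.0000]
K = S⁻¹·BᵀPA = [-0.7205 -0.1795; 0.2727 -0.2727]
A−BK = [0.5386 0.3614; -0.6886 -0.4114]
AᵀP(A−BK) = [2.1614 0.5386; 0.5386 0.3614]
P' = Q + AᵀP(A−BK) = [13.4114 2.0386; 2.0386 0.6114]
tr(P') = 14.0227


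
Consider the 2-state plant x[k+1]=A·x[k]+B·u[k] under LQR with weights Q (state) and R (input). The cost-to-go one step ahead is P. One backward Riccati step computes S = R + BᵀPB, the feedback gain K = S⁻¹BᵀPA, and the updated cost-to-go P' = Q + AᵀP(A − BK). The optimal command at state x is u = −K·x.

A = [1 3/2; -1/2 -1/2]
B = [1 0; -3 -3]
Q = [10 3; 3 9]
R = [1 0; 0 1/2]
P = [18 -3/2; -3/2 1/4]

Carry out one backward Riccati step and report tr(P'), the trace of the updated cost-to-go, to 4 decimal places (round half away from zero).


BᵀP = [22.5000 -2.2500; 4.5000 -0.7500]
S = R + BᵀPB = [1 0; 0 1/2] + [29.2500 6.7500; 6.7500 2.2500] = [30.2500 6.7500; 6.7500 2.7500]
BᵀPA = [23.6250 34.8750; 4.8750 7.1250]
K = S⁻¹·BᵀPA = [0.8522 1.2708; -0.3189 -0.5282]
A−BK = [0.1478 0.2292; 1.0997 1.7276]
AᵀP(A−BK) = [0.9850 1.4909; 1.4909 2.2583]
P' = Q + AᵀP(A−BK) = [10.9850 4.4909; 4.4909 11.2583]
tr(P') = 22.2434

22.2434


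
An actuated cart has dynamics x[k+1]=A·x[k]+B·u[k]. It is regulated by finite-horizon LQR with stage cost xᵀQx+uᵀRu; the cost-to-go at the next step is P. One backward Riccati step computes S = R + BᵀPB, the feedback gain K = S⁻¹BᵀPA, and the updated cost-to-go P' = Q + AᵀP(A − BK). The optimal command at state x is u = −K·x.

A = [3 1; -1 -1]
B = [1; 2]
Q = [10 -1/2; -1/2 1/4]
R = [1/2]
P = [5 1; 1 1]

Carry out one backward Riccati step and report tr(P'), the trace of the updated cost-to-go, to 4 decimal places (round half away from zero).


BᵀP = [7.0000 3.0000]
S = R + BᵀPB = [1/2] + [13.0000] = [13.5000]
BᵀPA = [18.0000 4.0000]
K = S⁻¹·BᵀPA = [1.3333 0.2963]
A−BK = [1.6667 0.7037; -3.6667 -1.5926]
AᵀP(A−BK) = [16.0000 6.6667; 6.6667 2.8148]
P' = Q + AᵀP(A−BK) = [26.0000 6.1667; 6.1667 3.0648]
tr(P') = 29.0648

29.0648


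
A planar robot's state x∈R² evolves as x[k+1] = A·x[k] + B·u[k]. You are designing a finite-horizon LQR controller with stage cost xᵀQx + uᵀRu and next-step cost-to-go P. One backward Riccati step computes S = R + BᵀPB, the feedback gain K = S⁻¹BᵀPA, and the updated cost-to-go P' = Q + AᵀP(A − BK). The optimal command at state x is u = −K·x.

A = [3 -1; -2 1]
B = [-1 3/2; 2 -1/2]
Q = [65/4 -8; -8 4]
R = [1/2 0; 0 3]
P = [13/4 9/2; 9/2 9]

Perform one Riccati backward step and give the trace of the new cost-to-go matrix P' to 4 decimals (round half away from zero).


BᵀP = [5.7500 13.5000; 2.6250 2.2500]
S = R + BᵀPB = [1/2 0; 0 3] + [21.2500 1.8750; 1.8750 2.8125] = [21.7500 1.8750; 1.8750 5.8125]
BᵀPA = [-9.7500 7.7500; 3.3750 -0.3750]
K = S⁻¹·BᵀPA = [-0.5126 0.3722; 0.7460 -0.1846]
A−BK = [1.3684 -0.3509; -0.6018 0.1632]
AᵀP(A−BK) = [3.7346 -0.9977; -0.9977 0.2960]
P' = Q + AᵀP(A−BK) = [19.9846 -8.9977; -8.9977 4.2960]
tr(P') = 24.2805

24.2805


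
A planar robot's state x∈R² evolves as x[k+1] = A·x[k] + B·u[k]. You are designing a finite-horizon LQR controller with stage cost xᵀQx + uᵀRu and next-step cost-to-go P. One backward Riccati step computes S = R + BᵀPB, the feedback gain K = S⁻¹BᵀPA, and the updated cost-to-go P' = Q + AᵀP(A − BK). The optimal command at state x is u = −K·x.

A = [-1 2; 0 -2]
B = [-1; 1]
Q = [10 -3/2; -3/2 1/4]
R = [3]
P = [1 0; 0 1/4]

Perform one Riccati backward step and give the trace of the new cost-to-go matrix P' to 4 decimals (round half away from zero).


14.5441

BᵀP = [-1.0000 0.2500]
S = R + BᵀPB = [3] + [1.2500] = [4.2500]
BᵀPA = [1.0000 -2.5000]
K = S⁻¹·BᵀPA = [0.2353 -0.5882]
A−BK = [-0.7647 1.4118; -0.2353 -1.4118]
AᵀP(A−BK) = [0.7647 -1.4118; -1.4118 3.5294]
P' = Q + AᵀP(A−BK) = [10.7647 -2.9118; -2.9118 3.7794]
tr(P') = 14.5441


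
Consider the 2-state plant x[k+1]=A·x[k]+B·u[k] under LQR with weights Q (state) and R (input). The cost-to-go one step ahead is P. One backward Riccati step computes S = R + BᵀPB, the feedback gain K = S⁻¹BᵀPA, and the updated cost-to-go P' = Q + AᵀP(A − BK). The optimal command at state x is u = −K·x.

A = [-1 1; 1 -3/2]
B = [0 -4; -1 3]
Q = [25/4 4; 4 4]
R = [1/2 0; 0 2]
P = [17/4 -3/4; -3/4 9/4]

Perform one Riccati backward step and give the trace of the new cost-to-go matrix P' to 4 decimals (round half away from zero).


10.7463

BᵀP = [0.7500 -2.2500; -19.2500 9.7500]
S = R + BᵀPB = [1/2 0; 0 2] + [2.2500 -9.7500; -9.7500 106.2500] = [2.7500 -9.7500; -9.7500 108.2500]
BᵀPA = [-3.0000 4.1250; 29.0000 -33.8750]
K = S⁻¹·BᵀPA = [-0.2073 0.5737; 0.2492 -0.2613]
A−BK = [-0.0031 -0.0450; 0.0450 -0.1425]
AᵀP(A−BK) = [0.1505 -0.2023; -0.2023 0.3458]
P' = Q + AᵀP(A−BK) = [6.4005 3.7977; 3.7977 4.3458]
tr(P') = 10.7463


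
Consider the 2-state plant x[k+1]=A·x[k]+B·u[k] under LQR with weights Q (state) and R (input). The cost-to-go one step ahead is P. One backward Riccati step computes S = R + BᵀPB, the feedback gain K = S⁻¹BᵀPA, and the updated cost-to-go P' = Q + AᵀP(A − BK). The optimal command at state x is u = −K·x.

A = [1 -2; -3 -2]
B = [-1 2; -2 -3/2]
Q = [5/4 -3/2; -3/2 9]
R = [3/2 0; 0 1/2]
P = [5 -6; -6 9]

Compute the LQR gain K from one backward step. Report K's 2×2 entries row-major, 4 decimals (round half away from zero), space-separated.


BᵀP = [7.0000 -12.0000; 19.0000 -25.5000]
S = R + BᵀPB = [3/2 0; 0 1/2] + [17.0000 32.0000; 32.0000 76.2500] = [18.5000 32.0000; 32.0000 76.7500]
BᵀPA = [43.0000 10.0000; 95.5000 13.0000]
K = S⁻¹·BᵀPA = [0.6170 0.8879; 0.9871 -0.2008]
A−BK = [-0.3571 -0.7105; -0.2854 -0.5254]
AᵀP(A−BK) = [1.2059 0.9984; 0.9984 1.7316]
P' = Q + AᵀP(A−BK) = [2.4559 -0.5016; -0.5016 10.7316]
tr(P') = 13.1875

0.6170 0.8879 0.9871 -0.2008


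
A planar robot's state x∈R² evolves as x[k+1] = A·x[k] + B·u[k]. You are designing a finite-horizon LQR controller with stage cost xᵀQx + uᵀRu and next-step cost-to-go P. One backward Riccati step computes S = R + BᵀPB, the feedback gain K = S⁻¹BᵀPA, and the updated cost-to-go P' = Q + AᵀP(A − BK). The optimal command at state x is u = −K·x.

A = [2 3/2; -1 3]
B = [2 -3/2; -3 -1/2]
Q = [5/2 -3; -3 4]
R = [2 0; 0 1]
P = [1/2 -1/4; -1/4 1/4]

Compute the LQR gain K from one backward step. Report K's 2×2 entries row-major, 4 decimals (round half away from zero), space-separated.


BᵀP = [1.7500 -1.2500; -0.6250 0.2500]
S = R + BᵀPB = [2 0; 0 1] + [7.2500 -2.0000; -2.0000 0.8125] = [9.2500 -2.0000; -2.0000 1.8125]
BᵀPA = [4.7500 -1.1250; -1.5000 -0.1875]
K = S⁻¹·BᵀPA = [0.4394 -0.1891; -0.3427 -0.3121]
A−BK = [0.6071 1.4100; 0.1469 2.2766]
AᵀP(A−BK) = [0.6487 0.0551; 0.0551 0.8537]
P' = Q + AᵀP(A−BK) = [3.1487 -2.9449; -2.9449 4.8537]
tr(P') = 8.0024

0.4394 -0.1891 -0.3427 -0.3121


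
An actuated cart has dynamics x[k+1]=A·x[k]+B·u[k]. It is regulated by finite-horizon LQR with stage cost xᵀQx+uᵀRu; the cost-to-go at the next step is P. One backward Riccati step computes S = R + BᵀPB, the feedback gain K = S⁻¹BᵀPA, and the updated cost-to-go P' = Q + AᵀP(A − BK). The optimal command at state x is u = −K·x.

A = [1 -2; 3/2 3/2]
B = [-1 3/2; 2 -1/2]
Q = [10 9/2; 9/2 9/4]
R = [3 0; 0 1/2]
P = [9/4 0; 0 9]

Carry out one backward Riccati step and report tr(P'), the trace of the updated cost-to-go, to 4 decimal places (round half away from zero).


17.0942

BᵀP = [-2.2500 18.0000; 3.3750 -4.5000]
S = R + BᵀPB = [3 0; 0 1/2] + [38.2500 -12.3750; -12.3750 7.3125] = [41.2500 -12.3750; -12.3750 7.8125]
BᵀPA = [24.7500 31.5000; -3.3750 -13.5000]
K = S⁻¹·BᵀPA = [0.8963 0.4673; 0.9878 -0.9878]
A−BK = [0.4146 -0.0510; 0.2012 0.0715]
AᵀP(A−BK) = [3.6494 0.8506; 0.8506 1.1948]
P' = Q + AᵀP(A−BK) = [13.6494 5.3506; 5.3506 3.4448]
tr(P') = 17.0942


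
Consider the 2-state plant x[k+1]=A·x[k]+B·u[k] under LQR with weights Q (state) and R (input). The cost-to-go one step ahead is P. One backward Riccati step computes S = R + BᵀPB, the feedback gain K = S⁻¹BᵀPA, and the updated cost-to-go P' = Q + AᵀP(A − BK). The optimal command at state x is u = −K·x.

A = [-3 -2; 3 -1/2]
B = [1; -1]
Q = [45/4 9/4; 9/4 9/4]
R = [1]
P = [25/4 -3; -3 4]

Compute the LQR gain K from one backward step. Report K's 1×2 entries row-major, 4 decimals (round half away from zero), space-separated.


BᵀP = [9.2500 -7.0000]
S = R + BᵀPB = [1] + [16.2500] = [17.2500]
BᵀPA = [-48.7500 -15.0000]
K = S⁻¹·BᵀPA = [-2.8261 -0.8696]
A−BK = [-0.1739 -1.1304; 0.1739 -1.3696]
AᵀP(A−BK) = [8.4783 2.6087; 2.6087 6.9565]
P' = Q + AᵀP(A−BK) = [19.7283 4.8587; 4.8587 9.2065]
tr(P') = 28.9348

-2.8261 -0.8696


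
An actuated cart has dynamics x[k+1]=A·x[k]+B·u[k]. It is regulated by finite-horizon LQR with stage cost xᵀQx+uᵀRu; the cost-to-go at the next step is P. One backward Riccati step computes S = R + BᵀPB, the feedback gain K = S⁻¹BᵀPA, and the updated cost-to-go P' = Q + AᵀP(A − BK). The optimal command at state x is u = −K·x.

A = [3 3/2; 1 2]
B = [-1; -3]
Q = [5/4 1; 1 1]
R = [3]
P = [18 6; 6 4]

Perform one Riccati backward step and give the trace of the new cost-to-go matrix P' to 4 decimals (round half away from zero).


38.9435

BᵀP = [-36.0000 -18.0000]
S = R + BᵀPB = [3] + [90.0000] = [93.0000]
BᵀPA = [-126.0000 -90.0000]
K = S⁻¹·BᵀPA = [-1.3548 -0.9677]
A−BK = [1.6452 0.5323; -3.0645 -0.9032]
AᵀP(A−BK) = [31.2903 12.0645; 12.0645 5.4032]
P' = Q + AᵀP(A−BK) = [32.5403 13.0645; 13.0645 6.4032]
tr(P') = 38.9435


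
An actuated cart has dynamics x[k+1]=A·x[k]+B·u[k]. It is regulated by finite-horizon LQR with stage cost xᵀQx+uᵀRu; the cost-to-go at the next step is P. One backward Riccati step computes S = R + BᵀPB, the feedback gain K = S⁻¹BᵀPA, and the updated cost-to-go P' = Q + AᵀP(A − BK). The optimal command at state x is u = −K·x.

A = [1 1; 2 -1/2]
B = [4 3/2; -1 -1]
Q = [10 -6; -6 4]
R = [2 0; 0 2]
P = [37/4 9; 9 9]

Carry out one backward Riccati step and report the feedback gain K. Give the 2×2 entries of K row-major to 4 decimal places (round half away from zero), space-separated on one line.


0.9629 0.1570 -0.1181 0.0561

BᵀP = [28.0000 27.0000; 4.8750 4.5000]
S = R + BᵀPB = [2 0; 0 2] + [85.0000 15.0000; 15.0000 2.8125] = [87.0000 15.0000; 15.0000 4.8125]
BᵀPA = [82.0000 14.5000; 13.8750 2.6250]
K = S⁻¹·BᵀPA = [0.9629 0.1570; -0.1181 0.0561]
A−BK = [-2.6744 0.2878; 2.8448 -0.2869]
AᵀP(A−BK) = [3.9316 0.0981; 0.0981 0.0763]
P' = Q + AᵀP(A−BK) = [13.9316 -5.9019; -5.9019 4.0763]
tr(P') = 18.0079


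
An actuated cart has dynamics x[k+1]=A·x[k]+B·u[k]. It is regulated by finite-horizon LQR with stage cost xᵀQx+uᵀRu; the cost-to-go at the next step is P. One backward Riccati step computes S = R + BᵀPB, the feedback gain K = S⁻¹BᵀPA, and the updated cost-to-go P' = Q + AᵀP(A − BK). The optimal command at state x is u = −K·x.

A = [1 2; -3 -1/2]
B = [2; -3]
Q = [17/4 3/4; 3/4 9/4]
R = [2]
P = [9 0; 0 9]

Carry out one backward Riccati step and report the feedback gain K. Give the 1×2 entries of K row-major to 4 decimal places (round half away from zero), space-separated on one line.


0.8319 0.4160

BᵀP = [18.0000 -27.0000]
S = R + BᵀPB = [2] + [117.0000] = [119.0000]
BᵀPA = [99.0000 49.5000]
K = S⁻¹·BᵀPA = [0.8319 0.4160]
A−BK = [-0.6639 1.1681; -0.5042 0.7479]
AᵀP(A−BK) = [7.6387 -9.6807; -9.6807 17.6597]
P' = Q + AᵀP(A−BK) = [11.8887 -8.9307; -8.9307 19.9097]
tr(P') = 31.7983


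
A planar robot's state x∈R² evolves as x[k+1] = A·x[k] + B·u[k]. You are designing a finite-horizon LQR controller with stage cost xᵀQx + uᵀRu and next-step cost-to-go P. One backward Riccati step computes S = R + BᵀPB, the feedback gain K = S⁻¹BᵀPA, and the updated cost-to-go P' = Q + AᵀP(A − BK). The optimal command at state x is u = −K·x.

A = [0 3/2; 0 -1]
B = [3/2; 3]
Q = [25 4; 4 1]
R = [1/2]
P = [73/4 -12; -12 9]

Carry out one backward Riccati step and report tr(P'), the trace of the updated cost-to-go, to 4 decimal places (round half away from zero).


BᵀP = [-8.6250 9.0000]
S = R + BᵀPB = [1/2] + [14.0625] = [14.5625]
BᵀPA = [0.0000 -21.9375]
K = S⁻¹·BᵀPA = [0.0000 -1.5064]
A−BK = [0.0000 3.7597; 0.0000 3.5193]
AᵀP(A−BK) = [0.0000 0.0000; 0.0000 53.0150]
P' = Q + AᵀP(A−BK) = [25.0000 4.0000; 4.0000 54.0150]
tr(P') = 79.0150

79.0150


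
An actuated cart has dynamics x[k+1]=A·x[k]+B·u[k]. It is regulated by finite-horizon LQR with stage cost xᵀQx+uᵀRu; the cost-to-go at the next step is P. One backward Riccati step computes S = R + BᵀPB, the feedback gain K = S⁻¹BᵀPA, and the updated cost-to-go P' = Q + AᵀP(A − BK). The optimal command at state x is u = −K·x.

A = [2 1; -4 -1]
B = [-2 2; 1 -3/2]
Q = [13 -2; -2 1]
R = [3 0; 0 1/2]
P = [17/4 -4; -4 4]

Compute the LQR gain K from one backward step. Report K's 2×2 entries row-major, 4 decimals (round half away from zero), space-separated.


BᵀP = [-12.5000 12.0000; 14.5000 -14.0000]
S = R + BᵀPB = [3 0; 0 1/2] + [37.0000 -43.0000; -43.0000 50.0000] = [40.0000 -43.0000; -43.0000 50.5000]
BᵀPA = [-73.0000 -24.5000; 85.0000 28.5000]
K = S⁻¹·BᵀPA = [-0.1842 -0.0687; 1.5263 0.5058]
A−BK = [-1.4211 -0.1491; -1.5263 -0.1725]
AᵀP(A−BK) = [1.8158 0.4868; 0.4868 0.1499]
P' = Q + AᵀP(A−BK) = [14.8158 -1.5132; -1.5132 1.1499]
tr(P') = 15.9656

-0.1842 -0.0687 1.5263 0.5058


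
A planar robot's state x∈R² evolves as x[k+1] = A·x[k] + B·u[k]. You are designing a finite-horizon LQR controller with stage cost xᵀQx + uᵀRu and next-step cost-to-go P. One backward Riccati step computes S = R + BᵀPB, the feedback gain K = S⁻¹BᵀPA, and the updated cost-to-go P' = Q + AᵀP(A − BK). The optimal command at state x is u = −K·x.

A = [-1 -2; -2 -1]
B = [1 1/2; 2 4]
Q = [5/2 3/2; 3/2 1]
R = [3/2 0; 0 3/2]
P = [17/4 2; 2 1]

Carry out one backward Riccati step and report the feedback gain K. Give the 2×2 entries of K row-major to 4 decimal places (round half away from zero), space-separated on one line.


-0.4006 -0.5472 -0.4542 -0.5360

BᵀP = [8.2500 4.0000; 10.1250 5.0000]
S = R + BᵀPB = [3/2 0; 0 3/2] + [16.2500 20.1250; 20.1250 25.0625] = [17.7500 20.1250; 20.1250 26.5625]
BᵀPA = [-16.2500 -20.5000; -20.1250 -25.2500]
K = S⁻¹·BᵀPA = [-0.4006 -0.5472; -0.4542 -0.5360]
A−BK = [-0.3724 -1.1848; 0.6178 2.2384]
AᵀP(A−BK) = [0.6008 0.8209; 0.8209 1.2482]
P' = Q + AᵀP(A−BK) = [3.1008 2.3209; 2.3209 2.2482]
tr(P') = 5.3491


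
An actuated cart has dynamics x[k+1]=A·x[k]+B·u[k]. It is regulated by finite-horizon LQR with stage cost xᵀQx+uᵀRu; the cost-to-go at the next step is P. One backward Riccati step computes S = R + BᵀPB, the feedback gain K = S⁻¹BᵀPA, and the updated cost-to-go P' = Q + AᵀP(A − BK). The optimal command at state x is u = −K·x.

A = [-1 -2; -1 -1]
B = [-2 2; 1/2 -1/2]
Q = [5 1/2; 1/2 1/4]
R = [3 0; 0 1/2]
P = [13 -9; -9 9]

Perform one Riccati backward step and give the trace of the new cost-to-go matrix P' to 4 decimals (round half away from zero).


12.9748

BᵀP = [-30.5000 22.5000; 30.5000 -22.5000]
S = R + BᵀPB = [3 0; 0 1/2] + [72.2500 -72.2500; -72.2500 72.2500] = [75.2500 -72.2500; -72.2500 72.7500]
BᵀPA = [8.0000 38.5000; -8.0000 -38.5000]
K = S⁻¹·BᵀPA = [0.0157 0.0757; -0.0943 -0.4541]
A−BK = [-0.7799 -0.9405; -1.0550 -1.2649]
AᵀP(A−BK) = [3.1194 3.7622; 3.7622 4.6054]
P' = Q + AᵀP(A−BK) = [8.1194 4.2622; 4.2622 4.8554]
tr(P') = 12.9748


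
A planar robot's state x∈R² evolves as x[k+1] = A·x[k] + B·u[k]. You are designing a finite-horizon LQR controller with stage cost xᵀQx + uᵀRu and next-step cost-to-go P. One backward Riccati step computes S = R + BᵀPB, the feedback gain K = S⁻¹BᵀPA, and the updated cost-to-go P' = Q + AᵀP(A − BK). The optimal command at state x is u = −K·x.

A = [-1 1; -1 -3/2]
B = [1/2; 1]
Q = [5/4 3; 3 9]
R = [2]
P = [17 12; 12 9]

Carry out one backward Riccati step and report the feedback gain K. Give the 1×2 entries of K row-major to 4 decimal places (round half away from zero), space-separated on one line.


BᵀP = [20.5000 15.0000]
S = R + BᵀPB = [2] + [25.2500] = [27.2500]
BᵀPA = [-35.5000 -2.0000]
K = S⁻¹·BᵀPA = [-1.3028 -0.0734]
A−BK = [-0.3486 1.0367; 0.3028 -1.4266]
AᵀP(A−BK) = [3.7523 -0.1055; -0.1055 1.1032]
P' = Q + AᵀP(A−BK) = [5.0023 2.8945; 2.8945 10.1032]
tr(P') = 15.1055

-1.3028 -0.0734


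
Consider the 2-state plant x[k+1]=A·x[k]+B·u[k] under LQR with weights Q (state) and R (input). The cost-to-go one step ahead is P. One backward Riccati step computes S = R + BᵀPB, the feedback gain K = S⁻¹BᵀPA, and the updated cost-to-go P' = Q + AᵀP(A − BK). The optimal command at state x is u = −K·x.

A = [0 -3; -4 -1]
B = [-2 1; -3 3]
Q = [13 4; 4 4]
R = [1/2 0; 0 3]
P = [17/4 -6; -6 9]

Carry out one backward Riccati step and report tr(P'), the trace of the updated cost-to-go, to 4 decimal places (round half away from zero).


25.7286

BᵀP = [9.5000 -15.0000; -13.7500 21.0000]
S = R + BᵀPB = [1/2 0; 0 3] + [26.0000 -35.5000; -35.5000 49.2500] = [26.5000 -35.5000; -35.5000 52.2500]
BᵀPA = [60.0000 -13.5000; -84.0000 20.2500]
K = S⁻¹·BᵀPA = [1.2302 0.1085; -0.7719 0.4613]
A−BK = [3.2322 -3.2442; 2.0060 -2.0583]
AᵀP(A−BK) = [5.3548 -3.7628; -3.7628 3.3739]
P' = Q + AᵀP(A−BK) = [18.3548 0.2372; 0.2372 7.3739]
tr(P') = 25.7286


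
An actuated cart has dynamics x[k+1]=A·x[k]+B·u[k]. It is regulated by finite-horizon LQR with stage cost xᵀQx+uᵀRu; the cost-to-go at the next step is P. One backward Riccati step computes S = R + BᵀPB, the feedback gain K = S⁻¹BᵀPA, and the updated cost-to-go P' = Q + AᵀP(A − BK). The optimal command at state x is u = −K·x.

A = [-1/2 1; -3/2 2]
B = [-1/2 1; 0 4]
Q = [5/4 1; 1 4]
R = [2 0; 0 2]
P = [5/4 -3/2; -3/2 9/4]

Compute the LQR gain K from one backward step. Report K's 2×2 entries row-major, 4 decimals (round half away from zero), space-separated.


BᵀP = [-0.6250 0.7500; -4.7500 7.5000]
S = R + BᵀPB = [2 0; 0 2] + [0.3125 2.3750; 2.3750 25.2500] = [2.3125 2.3750; 2.3750 27.2500]
BᵀPA = [-0.8125 0.8750; -8.8750 10.2500]
K = S⁻¹·BᵀPA = [-0.0185 -0.0087; -0.3241 0.3769]
A−BK = [-0.1852 0.6187; -0.2037 0.4924]
AᵀP(A−BK) = [0.2338 -0.2870; -0.2870 0.3943]
P' = Q + AᵀP(A−BK) = [1.4838 0.7130; 0.7130 4.3943]
tr(P') = 5.8781

-0.0185 -0.0087 -0.3241 0.3769


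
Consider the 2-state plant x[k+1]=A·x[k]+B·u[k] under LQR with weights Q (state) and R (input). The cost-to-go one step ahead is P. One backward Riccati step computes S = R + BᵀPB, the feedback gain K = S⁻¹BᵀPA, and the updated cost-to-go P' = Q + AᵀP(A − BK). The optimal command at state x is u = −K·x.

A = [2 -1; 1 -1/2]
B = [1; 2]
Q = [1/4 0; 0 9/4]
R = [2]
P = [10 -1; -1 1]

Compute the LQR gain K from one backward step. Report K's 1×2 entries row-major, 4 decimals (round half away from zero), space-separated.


BᵀP = [8.0000 1.0000]
S = R + BᵀPB = [2] + [10.0000] = [12.0000]
BᵀPA = [17.0000 -8.5000]
K = S⁻¹·BᵀPA = [1.4167 -0.7083]
A−BK = [0.5833 -0.2917; -1.8333 0.9167]
AᵀP(A−BK) = [12.9167 -6.4583; -6.4583 3.2292]
P' = Q + AᵀP(A−BK) = [13.1667 -6.4583; -6.4583 5.4792]
tr(P') = 18.6458

1.4167 -0.7083


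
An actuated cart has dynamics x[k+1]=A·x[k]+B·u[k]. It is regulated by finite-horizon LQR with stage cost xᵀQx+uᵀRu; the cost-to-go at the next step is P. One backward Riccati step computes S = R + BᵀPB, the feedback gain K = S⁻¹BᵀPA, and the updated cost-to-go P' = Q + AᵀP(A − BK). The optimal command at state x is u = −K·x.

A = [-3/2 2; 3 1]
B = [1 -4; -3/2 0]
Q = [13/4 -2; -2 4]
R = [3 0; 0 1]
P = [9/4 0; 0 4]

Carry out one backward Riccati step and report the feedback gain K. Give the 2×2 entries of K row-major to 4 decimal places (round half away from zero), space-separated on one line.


BᵀP = [2.2500 -6.0000; -9.0000 0.0000]
S = R + BᵀPB = [3 0; 0 1] + [11.2500 -9.0000; -9.0000 36.0000] = [14.2500 -9.0000; -9.0000 37.0000]
BᵀPA = [-21.3750 -1.5000; 13.5000 -18.0000]
K = S⁻¹·BᵀPA = [-1.5000 -0.4874; 0.0000 -0.6050]
A−BK = [0.0000 0.0672; 0.7500 0.2689]
AᵀP(A−BK) = [9.0000 3.0000; 3.0000 1.3782]
P' = Q + AᵀP(A−BK) = [12.2500 1.0000; 1.0000 5.3782]
tr(P') = 17.6282

-1.5000 -0.4874 0.0000 -0.6050


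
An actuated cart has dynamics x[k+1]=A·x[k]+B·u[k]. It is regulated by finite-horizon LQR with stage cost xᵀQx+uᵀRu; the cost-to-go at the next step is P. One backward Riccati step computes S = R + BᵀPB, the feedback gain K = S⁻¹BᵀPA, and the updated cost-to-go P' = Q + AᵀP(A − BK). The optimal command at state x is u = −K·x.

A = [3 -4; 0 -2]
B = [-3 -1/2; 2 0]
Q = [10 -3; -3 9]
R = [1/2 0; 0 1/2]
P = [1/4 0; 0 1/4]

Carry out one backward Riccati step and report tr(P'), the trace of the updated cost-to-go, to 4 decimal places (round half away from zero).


23.6190

BᵀP = [-0.7500 0.5000; -0.1250 0.0000]
S = R + BᵀPB = [1/2 0; 0 1/2] + [3.2500 0.3750; 0.3750 0.0625] = [3.7500 0.3750; 0.3750 0.5625]
BᵀPA = [-2.2500 2.0000; -0.3750 0.5000]
K = S⁻¹·BᵀPA = [-0.5714 0.4762; -0.2857 0.5714]
A−BK = [1.1429 -2.2857; 1.1429 -2.9524]
AᵀP(A−BK) = [0.8571 -1.7143; -1.7143 3.7619]
P' = Q + AᵀP(A−BK) = [10.8571 -4.7143; -4.7143 12.7619]
tr(P') = 23.6190


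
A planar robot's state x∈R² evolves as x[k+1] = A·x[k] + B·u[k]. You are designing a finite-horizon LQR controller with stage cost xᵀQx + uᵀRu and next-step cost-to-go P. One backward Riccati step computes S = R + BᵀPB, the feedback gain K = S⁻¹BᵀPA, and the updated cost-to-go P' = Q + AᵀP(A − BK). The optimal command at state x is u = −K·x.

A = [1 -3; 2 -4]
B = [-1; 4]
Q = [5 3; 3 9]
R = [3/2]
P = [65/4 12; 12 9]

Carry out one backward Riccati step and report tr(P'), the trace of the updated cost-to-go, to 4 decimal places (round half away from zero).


39.4715

BᵀP = [31.7500 24.0000]
S = R + BᵀPB = [3/2] + [64.2500] = [65.7500]
BᵀPA = [79.7500 -191.2500]
K = S⁻¹·BᵀPA = [1.2129 -2.9087]
A−BK = [2.2129 -5.9087; -2.8517 7.6350]
AᵀP(A−BK) = [3.5190 -8.7776; -8.7776 21.9525]
P' = Q + AᵀP(A−BK) = [8.5190 -5.7776; -5.7776 30.9525]
tr(P') = 39.4715


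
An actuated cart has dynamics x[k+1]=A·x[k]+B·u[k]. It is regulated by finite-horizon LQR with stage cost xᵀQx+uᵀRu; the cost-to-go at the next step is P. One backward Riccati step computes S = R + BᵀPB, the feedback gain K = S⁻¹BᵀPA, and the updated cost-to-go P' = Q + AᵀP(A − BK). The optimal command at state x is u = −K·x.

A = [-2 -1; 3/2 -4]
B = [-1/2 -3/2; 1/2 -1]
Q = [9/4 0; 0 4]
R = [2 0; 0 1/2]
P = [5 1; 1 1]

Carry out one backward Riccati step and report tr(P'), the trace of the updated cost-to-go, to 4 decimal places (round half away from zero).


BᵀP = [-2.0000 0.0000; -8.5000 -2.5000]
S = R + BᵀPB = [2 0; 0 1/2] + [1.0000 3.0000; 3.0000 15.2500] = [3.0000 3.0000; 3.0000 15.7500]
BᵀPA = [4.0000 2.0000; 13.2500 18.5000]
K = S⁻¹·BᵀPA = [0.6078 -0.6275; 0.7255 1.2941]
A−BK = [-0.6078 0.6275; 1.9216 -2.3922]
AᵀP(A−BK) = [4.2059 -4.1373; -4.1373 6.3137]
P' = Q + AᵀP(A−BK) = [6.4559 -4.1373; -4.1373 10.3137]
tr(P') = 16.7696

16.7696


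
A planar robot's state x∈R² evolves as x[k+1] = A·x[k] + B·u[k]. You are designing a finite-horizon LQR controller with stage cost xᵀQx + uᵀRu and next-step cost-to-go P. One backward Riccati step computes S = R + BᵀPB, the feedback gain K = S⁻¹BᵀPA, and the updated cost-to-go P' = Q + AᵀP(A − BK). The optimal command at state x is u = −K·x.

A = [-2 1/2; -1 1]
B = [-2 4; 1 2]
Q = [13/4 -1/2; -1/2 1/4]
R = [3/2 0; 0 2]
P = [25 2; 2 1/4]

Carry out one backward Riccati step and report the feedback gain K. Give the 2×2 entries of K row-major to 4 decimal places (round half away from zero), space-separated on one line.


BᵀP = [-48.0000 -3.7500; 104.0000 8.5000]
S = R + BᵀPB = [3/2 0; 0 2] + [92.2500 -199.5000; -199.5000 433.0000] = [93.7500 -199.5000; -199.5000 435.0000]
BᵀPA = [99.7500 -27.7500; -216.5000 60.5000]
K = S⁻¹·BᵀPA = [0.2034 -0.0015; -0.4044 0.1384]
A−BK = [0.0245 -0.0566; -0.3945 0.7248]
AᵀP(A−BK) = [0.4044 -0.1384; -0.1384 0.0856]
P' = Q + AᵀP(A−BK) = [3.6544 -0.6384; -0.6384 0.3356]
tr(P') = 3.9901

0.2034 -0.0015 -0.4044 0.1384


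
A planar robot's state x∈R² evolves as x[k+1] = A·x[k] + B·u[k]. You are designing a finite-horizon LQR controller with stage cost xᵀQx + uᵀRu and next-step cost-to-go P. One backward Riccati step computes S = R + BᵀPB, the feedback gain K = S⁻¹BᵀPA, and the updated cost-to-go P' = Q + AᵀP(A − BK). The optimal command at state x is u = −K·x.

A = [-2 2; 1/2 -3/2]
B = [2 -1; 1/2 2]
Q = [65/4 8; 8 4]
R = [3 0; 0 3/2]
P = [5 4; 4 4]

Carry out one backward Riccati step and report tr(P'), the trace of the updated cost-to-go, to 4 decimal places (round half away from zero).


23.1875

BᵀP = [12.0000 10.0000; 3.0000 4.0000]
S = R + BᵀPB = [3 0; 0 3/2] + [29.0000 8.0000; 8.0000 5.0000] = [32.0000 8.0000; 8.0000 6.5000]
BᵀPA = [-19.0000 9.0000; -4.0000 0.0000]
K = S⁻¹·BᵀPA = [-0.6354 0.4063; 0.1667 -0.5000]
A−BK = [-0.5625 0.6875; 0.4844 -0.7031]
AᵀP(A−BK) = [1.5938 -1.2813; -1.2813 1.3438]
P' = Q + AᵀP(A−BK) = [17.8438 6.7188; 6.7188 5.3438]
tr(P') = 23.1875


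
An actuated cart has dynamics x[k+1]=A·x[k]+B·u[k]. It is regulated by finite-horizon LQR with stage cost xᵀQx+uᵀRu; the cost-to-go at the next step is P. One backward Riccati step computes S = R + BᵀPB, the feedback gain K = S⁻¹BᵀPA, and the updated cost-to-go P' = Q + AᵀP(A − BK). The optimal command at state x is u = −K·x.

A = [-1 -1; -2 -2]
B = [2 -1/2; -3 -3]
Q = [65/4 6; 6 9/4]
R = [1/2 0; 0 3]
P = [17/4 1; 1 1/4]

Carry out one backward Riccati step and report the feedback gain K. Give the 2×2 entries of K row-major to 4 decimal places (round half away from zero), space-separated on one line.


BᵀP = [5.5000 1.2500; -5.1250 -1.2500]
S = R + BᵀPB = [1/2 0; 0 3] + [7.2500 -6.5000; -6.5000 6.3125] = [7.7500 -6.5000; -6.5000 9.3125]
BᵀPA = [-8.0000 -8.0000; 7.6250 7.6250]
K = S⁻¹·BᵀPA = [-0.8334 -0.8334; 0.2371 0.2371]
A−BK = [0.7854 0.7854; -3.7890 -3.7890]
AᵀP(A−BK) = [0.7749 0.7749; 0.7749 0.7749]
P' = Q + AᵀP(A−BK) = [17.0249 6.7749; 6.7749 3.0249]
tr(P') = 20.0499

-0.8334 -0.8334 0.2371 0.2371


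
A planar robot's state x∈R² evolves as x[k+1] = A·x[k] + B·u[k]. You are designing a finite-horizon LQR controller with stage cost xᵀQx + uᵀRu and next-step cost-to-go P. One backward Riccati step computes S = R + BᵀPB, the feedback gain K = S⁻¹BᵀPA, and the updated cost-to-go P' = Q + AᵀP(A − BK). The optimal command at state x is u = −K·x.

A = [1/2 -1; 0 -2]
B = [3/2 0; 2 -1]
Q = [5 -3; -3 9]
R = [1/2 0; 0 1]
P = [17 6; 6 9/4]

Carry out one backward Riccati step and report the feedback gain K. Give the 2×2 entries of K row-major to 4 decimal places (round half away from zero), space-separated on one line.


0.2272 -0.7547 0.0208 0.0959

BᵀP = [37.5000 13.5000; -6.0000 -2.2500]
S = R + BᵀPB = [1/2 0; 0 1] + [83.2500 -13.5000; -13.5000 2.2500] = [83.7500 -13.5000; -13.5000 3.2500]
BᵀPA = [18.7500 -64.5000; -3.0000 10.5000]
K = S⁻¹·BᵀPA = [0.2272 -0.7547; 0.0208 0.0959]
A−BK = [0.1591 0.1320; -0.4336 -0.3947]
AᵀP(A−BK) = [0.0518 -0.0618; -0.0618 0.3155]
P' = Q + AᵀP(A−BK) = [5.0518 -3.0618; -3.0618 9.3155]
tr(P') = 14.3673


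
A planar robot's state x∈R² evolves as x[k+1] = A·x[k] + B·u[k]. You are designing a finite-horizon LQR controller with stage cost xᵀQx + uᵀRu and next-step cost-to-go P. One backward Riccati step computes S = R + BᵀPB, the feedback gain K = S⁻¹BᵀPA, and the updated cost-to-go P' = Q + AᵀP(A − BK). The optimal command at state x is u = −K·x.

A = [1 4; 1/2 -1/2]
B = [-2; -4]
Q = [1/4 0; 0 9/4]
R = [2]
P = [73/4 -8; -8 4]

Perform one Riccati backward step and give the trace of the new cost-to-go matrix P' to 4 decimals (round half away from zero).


307.4545

BᵀP = [-4.5000 0.0000]
S = R + BᵀPB = [2] + [9.0000] = [11.0000]
BᵀPA = [-4.5000 -18.0000]
K = S⁻¹·BᵀPA = [-0.4091 -1.6364]
A−BK = [0.1818 0.7273; -1.1364 -7.0455]
AᵀP(A−BK) = [9.4091 52.6364; 52.6364 295.5455]
P' = Q + AᵀP(A−BK) = [9.6591 52.6364; 52.6364 297.7955]
tr(P') = 307.4545


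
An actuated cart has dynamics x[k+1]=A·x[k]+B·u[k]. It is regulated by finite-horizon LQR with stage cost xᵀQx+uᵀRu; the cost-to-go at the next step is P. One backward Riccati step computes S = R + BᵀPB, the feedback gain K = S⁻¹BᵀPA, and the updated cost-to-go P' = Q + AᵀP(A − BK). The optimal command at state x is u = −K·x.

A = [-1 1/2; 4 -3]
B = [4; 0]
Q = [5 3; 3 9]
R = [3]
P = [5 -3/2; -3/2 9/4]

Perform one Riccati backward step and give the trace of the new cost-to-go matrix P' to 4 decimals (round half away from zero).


60.2289

BᵀP = [20.0000 -6.0000]
S = R + BᵀPB = [3] + [80.0000] = [83.0000]
BᵀPA = [-44.0000 28.0000]
K = S⁻¹·BᵀPA = [-0.5301 0.3373]
A−BK = [1.1205 -0.8494; 4.0000 -3.0000]
AᵀP(A−BK) = [29.6747 -22.1566; -22.1566 16.5542]
P' = Q + AᵀP(A−BK) = [34.6747 -19.1566; -19.1566 25.5542]
tr(P') = 60.2289


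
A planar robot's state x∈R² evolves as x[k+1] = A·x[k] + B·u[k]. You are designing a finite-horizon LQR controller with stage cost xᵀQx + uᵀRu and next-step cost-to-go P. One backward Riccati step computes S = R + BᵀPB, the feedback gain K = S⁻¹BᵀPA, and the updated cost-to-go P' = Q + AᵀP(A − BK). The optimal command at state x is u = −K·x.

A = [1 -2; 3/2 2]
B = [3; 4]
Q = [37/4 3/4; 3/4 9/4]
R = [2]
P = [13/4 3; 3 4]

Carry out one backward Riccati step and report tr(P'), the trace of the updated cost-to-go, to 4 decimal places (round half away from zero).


16.5075

BᵀP = [21.7500 25.0000]
S = R + BᵀPB = [2] + [165.2500] = [167.2500]
BᵀPA = [59.2500 6.5000]
K = S⁻¹·BᵀPA = [0.3543 0.0389]
A−BK = [-0.0628 -2.1166; 0.0830 1.8445]
AᵀP(A−BK) = [0.2601 0.1973; 0.1973 4.7474]
P' = Q + AᵀP(A−BK) = [9.5101 0.9473; 0.9473 6.9974]
tr(P') = 16.5075


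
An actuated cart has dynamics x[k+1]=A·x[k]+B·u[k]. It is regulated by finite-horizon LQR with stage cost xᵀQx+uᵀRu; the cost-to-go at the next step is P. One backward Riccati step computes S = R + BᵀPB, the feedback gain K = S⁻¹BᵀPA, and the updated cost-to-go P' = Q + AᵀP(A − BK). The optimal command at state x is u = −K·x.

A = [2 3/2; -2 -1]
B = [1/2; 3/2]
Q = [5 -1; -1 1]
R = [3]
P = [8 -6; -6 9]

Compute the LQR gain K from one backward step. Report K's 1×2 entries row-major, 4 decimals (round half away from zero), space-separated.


-1.9077 -1.1077

BᵀP = [-5.0000 10.5000]
S = R + BᵀPB = [3] + [13.2500] = [16.2500]
BᵀPA = [-31.0000 -18.0000]
K = S⁻¹·BᵀPA = [-1.9077 -1.1077]
A−BK = [2.9538 2.0538; 0.8615 0.6615]
AᵀP(A−BK) = [56.8615 37.6615; 37.6615 25.0615]
P' = Q + AᵀP(A−BK) = [61.8615 36.6615; 36.6615 26.0615]
tr(P') = 87.9231


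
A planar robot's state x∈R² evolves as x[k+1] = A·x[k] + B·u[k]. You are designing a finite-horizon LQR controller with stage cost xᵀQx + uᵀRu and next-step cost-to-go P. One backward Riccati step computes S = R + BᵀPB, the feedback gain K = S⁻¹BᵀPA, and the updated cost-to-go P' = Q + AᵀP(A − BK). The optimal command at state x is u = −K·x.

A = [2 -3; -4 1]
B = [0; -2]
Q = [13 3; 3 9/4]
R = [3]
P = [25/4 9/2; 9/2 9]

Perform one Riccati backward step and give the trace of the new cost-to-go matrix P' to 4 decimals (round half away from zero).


BᵀP = [-9.0000 -18.0000]
S = R + BᵀPB = [3] + [36.0000] = [39.0000]
BᵀPA = [54.0000 9.0000]
K = S⁻¹·BᵀPA = [1.3846 0.2308]
A−BK = [2.0000 -3.0000; -1.2308 1.4615]
AᵀP(A−BK) = [22.2308 -22.9615; -22.9615 36.1731]
P' = Q + AᵀP(A−BK) = [35.2308 -19.9615; -19.9615 38.4231]
tr(P') = 73.6538

73.6538


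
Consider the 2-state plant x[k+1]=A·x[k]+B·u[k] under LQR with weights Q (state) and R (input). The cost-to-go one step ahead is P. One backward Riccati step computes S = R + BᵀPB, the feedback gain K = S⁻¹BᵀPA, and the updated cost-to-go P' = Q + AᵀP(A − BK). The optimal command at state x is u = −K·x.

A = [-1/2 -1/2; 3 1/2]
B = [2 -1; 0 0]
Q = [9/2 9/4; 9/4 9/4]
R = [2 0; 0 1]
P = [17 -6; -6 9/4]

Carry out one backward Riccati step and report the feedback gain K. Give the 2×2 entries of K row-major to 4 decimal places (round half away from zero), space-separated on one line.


-0.5096 -0.2212 0.5096 0.2212

BᵀP = [34.0000 -12.0000; -17.0000 6.0000]
S = R + BᵀPB = [2 0; 0 1] + [68.0000 -34.0000; -34.0000 17.0000] = [70.0000 -34.0000; -34.0000 18.0000]
BᵀPA = [-53.0000 -23.0000; 26.5000 11.5000]
K = S⁻¹·BᵀPA = [-0.5096 -0.2212; 0.5096 0.2212]
A−BK = [1.0288 0.1635; 3.0000 0.5000]
AᵀP(A−BK) = [1.9856 0.5433; 0.5433 0.1827]
P' = Q + AᵀP(A−BK) = [6.4856 2.7933; 2.7933 2.4327]
tr(P') = 8.9183


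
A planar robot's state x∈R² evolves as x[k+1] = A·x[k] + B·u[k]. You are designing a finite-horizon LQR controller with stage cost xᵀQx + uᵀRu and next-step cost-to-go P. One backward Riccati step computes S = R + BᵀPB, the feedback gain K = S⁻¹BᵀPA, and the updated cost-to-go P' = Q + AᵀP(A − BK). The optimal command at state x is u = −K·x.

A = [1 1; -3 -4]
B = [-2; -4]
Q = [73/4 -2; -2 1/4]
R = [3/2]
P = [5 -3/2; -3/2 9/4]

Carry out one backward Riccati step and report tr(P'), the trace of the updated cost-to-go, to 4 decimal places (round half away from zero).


87.9590

BᵀP = [-4.0000 -6.0000]
S = R + BᵀPB = [3/2] + [32.0000] = [33.5000]
BᵀPA = [14.0000 20.0000]
K = S⁻¹·BᵀPA = [0.4179 0.5970]
A−BK = [1.8358 2.1940; -1.3284 -1.6119]
AᵀP(A−BK) = [28.3993 34.1418; 34.1418 41.0597]
P' = Q + AᵀP(A−BK) = [46.6493 32.1418; 32.1418 41.3097]
tr(P') = 87.9590


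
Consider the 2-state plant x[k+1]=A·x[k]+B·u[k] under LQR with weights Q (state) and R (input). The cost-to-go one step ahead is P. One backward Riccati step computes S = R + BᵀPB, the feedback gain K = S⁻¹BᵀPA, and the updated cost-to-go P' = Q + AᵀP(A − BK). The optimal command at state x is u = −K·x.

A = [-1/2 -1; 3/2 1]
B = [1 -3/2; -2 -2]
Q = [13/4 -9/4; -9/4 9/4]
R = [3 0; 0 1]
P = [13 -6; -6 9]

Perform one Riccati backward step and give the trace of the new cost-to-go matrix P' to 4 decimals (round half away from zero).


8.1701

BᵀP = [25.0000 -24.0000; -7.5000 -9.0000]
S = R + BᵀPB = [3 0; 0 1] + [73.0000 10.5000; 10.5000 29.2500] = [76.0000 10.5000; 10.5000 30.2500]
BᵀPA = [-48.5000 -49.0000; -9.7500 -1.5000]
K = S⁻¹·BᵀPA = [-0.6235 -0.6700; -0.1059 0.1830]
A−BK = [-0.0353 -0.0555; 0.0412 0.0259]
AᵀP(A−BK) = [1.2265 1.2882; 1.2882 1.4436]
P' = Q + AᵀP(A−BK) = [4.4765 -0.9618; -0.9618 3.6936]
tr(P') = 8.1701


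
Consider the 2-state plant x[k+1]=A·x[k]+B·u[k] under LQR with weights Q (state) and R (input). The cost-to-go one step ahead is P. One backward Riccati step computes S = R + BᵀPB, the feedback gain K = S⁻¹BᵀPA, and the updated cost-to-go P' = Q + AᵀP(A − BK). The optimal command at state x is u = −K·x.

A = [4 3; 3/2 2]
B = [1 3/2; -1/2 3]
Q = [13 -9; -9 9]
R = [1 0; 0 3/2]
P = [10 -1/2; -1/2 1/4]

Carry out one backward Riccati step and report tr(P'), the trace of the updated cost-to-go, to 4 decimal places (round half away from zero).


BᵀP = [10.2500 -0.6250; 13.5000 0.0000]
S = R + BᵀPB = [1 0; 0 3/2] + [10.5625 13.5000; 13.5000 20.2500] = [11.5625 13.5000; 13.5000 21.7500]
BᵀPA = [40.0625 29.5000; 54.0000 40.5000]
K = S⁻¹·BᵀPA = [2.0562 1.3703; 1.2065 1.0115]
A−BK = [0.1341 0.1124; -1.0914 -0.3494]
AᵀP(A−BK) = [7.0352 4.9790; 4.9790 3.6087]
P' = Q + AᵀP(A−BK) = [20.0352 -4.0210; -4.0210 12.6087]
tr(P') = 32.6439

32.6439
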